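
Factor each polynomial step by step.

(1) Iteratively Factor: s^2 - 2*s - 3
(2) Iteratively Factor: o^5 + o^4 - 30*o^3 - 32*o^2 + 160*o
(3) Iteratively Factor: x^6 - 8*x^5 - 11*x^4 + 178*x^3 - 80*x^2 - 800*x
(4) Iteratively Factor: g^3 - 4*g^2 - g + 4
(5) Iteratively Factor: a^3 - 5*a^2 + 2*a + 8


(1) = (s - 3)*(s + 1)
(2) = (o)*(o^4 + o^3 - 30*o^2 - 32*o + 160) = o*(o + 4)*(o^3 - 3*o^2 - 18*o + 40) = o*(o - 2)*(o + 4)*(o^2 - o - 20) = o*(o - 5)*(o - 2)*(o + 4)*(o + 4)
(3) = (x - 5)*(x^5 - 3*x^4 - 26*x^3 + 48*x^2 + 160*x) = (x - 5)^2*(x^4 + 2*x^3 - 16*x^2 - 32*x) = (x - 5)^2*(x + 4)*(x^3 - 2*x^2 - 8*x) = (x - 5)^2*(x - 4)*(x + 4)*(x^2 + 2*x) = x*(x - 5)^2*(x - 4)*(x + 4)*(x + 2)
(4) = (g - 1)*(g^2 - 3*g - 4) = (g - 1)*(g + 1)*(g - 4)
(5) = (a + 1)*(a^2 - 6*a + 8) = (a - 4)*(a + 1)*(a - 2)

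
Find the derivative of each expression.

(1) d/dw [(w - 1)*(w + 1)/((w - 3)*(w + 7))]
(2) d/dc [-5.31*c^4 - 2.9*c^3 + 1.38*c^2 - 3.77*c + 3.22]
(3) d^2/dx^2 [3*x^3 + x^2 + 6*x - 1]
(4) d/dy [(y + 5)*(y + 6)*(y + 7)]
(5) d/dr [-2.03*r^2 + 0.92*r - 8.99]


(1) = 4*(w^2 - 10*w + 1)/(w^4 + 8*w^3 - 26*w^2 - 168*w + 441)
(2) = -21.24*c^3 - 8.7*c^2 + 2.76*c - 3.77
(3) = 18*x + 2
(4) = 3*y^2 + 36*y + 107
(5) = 0.92 - 4.06*r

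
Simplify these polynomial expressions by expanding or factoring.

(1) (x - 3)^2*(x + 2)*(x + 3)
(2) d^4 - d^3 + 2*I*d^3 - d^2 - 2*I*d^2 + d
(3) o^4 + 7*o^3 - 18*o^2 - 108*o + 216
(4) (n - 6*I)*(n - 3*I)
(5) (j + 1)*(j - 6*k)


(1) = x^4 - x^3 - 15*x^2 + 9*x + 54
(2) = d*(d + I)*(-I*d + 1)*(I*d - I)
(3) = (o - 3)*(o - 2)*(o + 6)^2
(4) = n^2 - 9*I*n - 18
(5) = j^2 - 6*j*k + j - 6*k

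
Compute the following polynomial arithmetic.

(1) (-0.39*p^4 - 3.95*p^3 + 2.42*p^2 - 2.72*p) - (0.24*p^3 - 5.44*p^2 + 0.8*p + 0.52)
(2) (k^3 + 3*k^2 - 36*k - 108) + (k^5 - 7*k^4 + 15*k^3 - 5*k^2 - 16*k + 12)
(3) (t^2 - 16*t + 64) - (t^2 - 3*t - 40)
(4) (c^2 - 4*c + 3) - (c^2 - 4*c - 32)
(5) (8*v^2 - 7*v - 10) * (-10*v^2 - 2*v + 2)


(1) = -0.39*p^4 - 4.19*p^3 + 7.86*p^2 - 3.52*p - 0.52
(2) = k^5 - 7*k^4 + 16*k^3 - 2*k^2 - 52*k - 96
(3) = 104 - 13*t
(4) = 35
(5) = -80*v^4 + 54*v^3 + 130*v^2 + 6*v - 20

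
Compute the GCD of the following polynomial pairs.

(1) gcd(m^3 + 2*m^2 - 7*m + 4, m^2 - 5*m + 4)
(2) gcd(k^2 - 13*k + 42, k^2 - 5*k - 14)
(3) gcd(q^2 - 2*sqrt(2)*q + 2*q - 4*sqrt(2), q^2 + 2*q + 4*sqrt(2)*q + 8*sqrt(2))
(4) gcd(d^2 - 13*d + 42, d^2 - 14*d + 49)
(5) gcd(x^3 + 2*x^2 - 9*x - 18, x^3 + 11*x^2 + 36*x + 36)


(1) = m - 1
(2) = gcd((k - 7)*(k - 6), (k - 7)*(k + 2)) = k - 7
(3) = q + 2
(4) = d - 7
(5) = gcd((x - 3)*(x + 2)*(x + 3), (x + 2)*(x + 3)*(x + 6)) = x^2 + 5*x + 6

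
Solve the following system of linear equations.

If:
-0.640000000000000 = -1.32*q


Then:
q = 0.48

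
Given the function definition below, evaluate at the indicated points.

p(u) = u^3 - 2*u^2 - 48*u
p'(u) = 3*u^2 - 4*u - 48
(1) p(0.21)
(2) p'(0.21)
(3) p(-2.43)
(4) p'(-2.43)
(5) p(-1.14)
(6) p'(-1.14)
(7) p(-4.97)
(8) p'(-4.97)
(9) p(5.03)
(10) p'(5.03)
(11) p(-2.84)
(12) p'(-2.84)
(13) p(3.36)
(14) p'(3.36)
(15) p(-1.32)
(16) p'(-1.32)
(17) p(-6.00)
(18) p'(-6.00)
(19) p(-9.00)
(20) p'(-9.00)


(1) = -10.16
(2) = -48.71
(3) = 90.48
(4) = -20.57
(5) = 50.64
(6) = -39.54
(7) = 66.39
(8) = 45.98
(9) = -164.78
(10) = 7.78
(11) = 97.28
(12) = -12.44
(13) = -145.93
(14) = -27.57
(15) = 57.58
(16) = -37.49
(17) = 0.00
(18) = 84.00
(19) = -459.00
(20) = 231.00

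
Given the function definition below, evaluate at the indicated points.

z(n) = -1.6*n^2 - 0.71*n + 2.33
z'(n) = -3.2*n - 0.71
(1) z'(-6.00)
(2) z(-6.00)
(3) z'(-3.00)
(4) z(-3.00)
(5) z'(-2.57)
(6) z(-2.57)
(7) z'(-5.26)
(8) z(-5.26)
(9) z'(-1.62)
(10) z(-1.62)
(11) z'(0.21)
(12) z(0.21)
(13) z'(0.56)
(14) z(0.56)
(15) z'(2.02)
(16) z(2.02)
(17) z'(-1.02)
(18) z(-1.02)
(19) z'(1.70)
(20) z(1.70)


(1) = 18.49
(2) = -51.01
(3) = 8.89
(4) = -9.94
(5) = 7.51
(6) = -6.41
(7) = 16.12
(8) = -38.20
(9) = 4.47
(10) = -0.72
(11) = -1.38
(12) = 2.11
(13) = -2.50
(14) = 1.43
(15) = -7.17
(16) = -5.63
(17) = 2.55
(18) = 1.39
(19) = -6.15
(20) = -3.50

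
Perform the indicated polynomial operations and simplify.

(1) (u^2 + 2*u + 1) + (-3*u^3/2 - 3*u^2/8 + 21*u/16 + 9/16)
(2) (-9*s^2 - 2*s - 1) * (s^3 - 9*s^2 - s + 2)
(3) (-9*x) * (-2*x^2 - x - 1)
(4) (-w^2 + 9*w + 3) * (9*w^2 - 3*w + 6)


(1) = -3*u^3/2 + 5*u^2/8 + 53*u/16 + 25/16
(2) = -9*s^5 + 79*s^4 + 26*s^3 - 7*s^2 - 3*s - 2
(3) = 18*x^3 + 9*x^2 + 9*x
(4) = -9*w^4 + 84*w^3 - 6*w^2 + 45*w + 18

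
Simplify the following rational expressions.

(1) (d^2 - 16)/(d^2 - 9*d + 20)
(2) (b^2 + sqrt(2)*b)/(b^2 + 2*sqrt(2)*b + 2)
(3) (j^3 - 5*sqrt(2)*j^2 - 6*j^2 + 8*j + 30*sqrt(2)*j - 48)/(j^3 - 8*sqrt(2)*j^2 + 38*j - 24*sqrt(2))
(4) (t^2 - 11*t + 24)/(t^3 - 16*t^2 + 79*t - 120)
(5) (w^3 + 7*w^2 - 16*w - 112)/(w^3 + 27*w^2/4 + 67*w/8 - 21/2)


(1) = (d + 4)/(d - 5)
(2) = b/(b + sqrt(2))
(3) = (j - 6)/(j - 3*sqrt(2))
(4) = 1/(t - 5)
(5) = (8*w^2 + 24*w - 224)/(8*w^2 + 22*w - 21)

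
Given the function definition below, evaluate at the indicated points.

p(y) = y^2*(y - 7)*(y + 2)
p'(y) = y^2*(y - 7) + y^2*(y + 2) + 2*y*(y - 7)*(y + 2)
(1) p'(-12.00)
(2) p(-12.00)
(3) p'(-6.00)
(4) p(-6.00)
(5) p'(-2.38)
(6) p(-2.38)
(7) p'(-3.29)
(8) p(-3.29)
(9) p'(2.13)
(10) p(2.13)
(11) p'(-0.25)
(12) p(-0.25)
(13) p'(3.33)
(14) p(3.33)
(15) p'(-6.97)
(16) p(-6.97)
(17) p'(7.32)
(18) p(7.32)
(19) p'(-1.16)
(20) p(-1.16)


(1) = -8736.00
(2) = 27360.00
(3) = -1236.00
(4) = 1872.00
(5) = -72.25
(6) = 20.19
(7) = -212.69
(8) = 143.68
(9) = -89.04
(10) = -91.25
(11) = 6.00
(12) = -0.79
(13) = -111.87
(14) = -216.91
(15) = -1887.99
(16) = 3373.02
(17) = 560.20
(18) = 159.80
(19) = 6.05
(20) = -9.22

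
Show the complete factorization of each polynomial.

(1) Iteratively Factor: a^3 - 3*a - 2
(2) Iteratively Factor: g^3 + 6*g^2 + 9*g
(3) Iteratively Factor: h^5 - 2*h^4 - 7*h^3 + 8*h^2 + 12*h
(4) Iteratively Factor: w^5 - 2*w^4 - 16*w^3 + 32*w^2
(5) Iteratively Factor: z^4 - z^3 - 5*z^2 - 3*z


(1) = (a + 1)*(a^2 - a - 2) = (a - 2)*(a + 1)*(a + 1)
(2) = (g + 3)*(g^2 + 3*g) = (g + 3)^2*(g)
(3) = (h + 1)*(h^4 - 3*h^3 - 4*h^2 + 12*h) = h*(h + 1)*(h^3 - 3*h^2 - 4*h + 12) = h*(h + 1)*(h + 2)*(h^2 - 5*h + 6) = h*(h - 3)*(h + 1)*(h + 2)*(h - 2)
(4) = (w)*(w^4 - 2*w^3 - 16*w^2 + 32*w) = w*(w - 4)*(w^3 + 2*w^2 - 8*w) = w*(w - 4)*(w + 4)*(w^2 - 2*w) = w^2*(w - 4)*(w + 4)*(w - 2)
(5) = (z + 1)*(z^3 - 2*z^2 - 3*z) = z*(z + 1)*(z^2 - 2*z - 3) = z*(z - 3)*(z + 1)*(z + 1)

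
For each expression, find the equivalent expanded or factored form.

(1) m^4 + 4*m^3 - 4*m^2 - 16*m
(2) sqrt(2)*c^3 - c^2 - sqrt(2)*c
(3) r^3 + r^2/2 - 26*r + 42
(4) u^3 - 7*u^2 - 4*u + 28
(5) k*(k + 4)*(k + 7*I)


(1) = m*(m - 2)*(m + 2)*(m + 4)
(2) = c*(c - sqrt(2))*(sqrt(2)*c + 1)
(3) = (r - 7/2)*(r - 2)*(r + 6)
(4) = (u - 7)*(u - 2)*(u + 2)
(5) = k^3 + 4*k^2 + 7*I*k^2 + 28*I*k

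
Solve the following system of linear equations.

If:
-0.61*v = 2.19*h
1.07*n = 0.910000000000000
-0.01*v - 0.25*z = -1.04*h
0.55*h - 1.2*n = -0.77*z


Then:
h = 0.26
n = 0.85
v = -0.95
z = 1.14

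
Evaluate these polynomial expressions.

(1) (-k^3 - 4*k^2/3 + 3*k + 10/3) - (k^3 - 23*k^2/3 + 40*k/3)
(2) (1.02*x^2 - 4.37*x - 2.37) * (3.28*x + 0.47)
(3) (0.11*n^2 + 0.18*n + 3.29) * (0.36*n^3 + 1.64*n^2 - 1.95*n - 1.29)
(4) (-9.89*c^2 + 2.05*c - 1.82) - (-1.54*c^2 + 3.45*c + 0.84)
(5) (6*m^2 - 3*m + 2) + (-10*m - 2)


(1) = -2*k^3 + 19*k^2/3 - 31*k/3 + 10/3
(2) = 3.3456*x^3 - 13.8542*x^2 - 9.8275*x - 1.1139
(3) = 0.0396*n^5 + 0.2452*n^4 + 1.2651*n^3 + 4.9027*n^2 - 6.6477*n - 4.2441
(4) = -8.35*c^2 - 1.4*c - 2.66
(5) = 6*m^2 - 13*m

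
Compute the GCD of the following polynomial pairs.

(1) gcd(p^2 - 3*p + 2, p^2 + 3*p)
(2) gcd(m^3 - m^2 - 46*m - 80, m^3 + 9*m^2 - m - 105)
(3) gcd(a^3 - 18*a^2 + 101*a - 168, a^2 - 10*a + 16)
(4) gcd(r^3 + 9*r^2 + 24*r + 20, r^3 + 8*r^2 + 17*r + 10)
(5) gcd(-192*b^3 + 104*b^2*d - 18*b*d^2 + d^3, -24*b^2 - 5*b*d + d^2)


(1) = gcd((p - 2)*(p - 1), p*(p + 3)) = 1
(2) = m + 5
(3) = a - 8
(4) = gcd((r + 2)^2*(r + 5), (r + 1)*(r + 2)*(r + 5)) = r^2 + 7*r + 10
(5) = gcd((-8*b + d)*(-6*b + d)*(-4*b + d), (-8*b + d)*(3*b + d)) = 8*b - d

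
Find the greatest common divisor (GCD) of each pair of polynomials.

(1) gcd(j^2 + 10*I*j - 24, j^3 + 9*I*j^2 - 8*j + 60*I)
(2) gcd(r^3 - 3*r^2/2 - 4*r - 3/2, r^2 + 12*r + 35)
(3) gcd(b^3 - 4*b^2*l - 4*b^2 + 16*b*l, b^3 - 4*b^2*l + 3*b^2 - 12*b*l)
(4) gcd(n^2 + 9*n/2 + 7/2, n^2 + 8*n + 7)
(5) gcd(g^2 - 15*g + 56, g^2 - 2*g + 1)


(1) = j + 6*I
(2) = 1
(3) = b^2 - 4*b*l
(4) = gcd((n + 1)*(n + 7/2), (n + 1)*(n + 7)) = n + 1
(5) = 1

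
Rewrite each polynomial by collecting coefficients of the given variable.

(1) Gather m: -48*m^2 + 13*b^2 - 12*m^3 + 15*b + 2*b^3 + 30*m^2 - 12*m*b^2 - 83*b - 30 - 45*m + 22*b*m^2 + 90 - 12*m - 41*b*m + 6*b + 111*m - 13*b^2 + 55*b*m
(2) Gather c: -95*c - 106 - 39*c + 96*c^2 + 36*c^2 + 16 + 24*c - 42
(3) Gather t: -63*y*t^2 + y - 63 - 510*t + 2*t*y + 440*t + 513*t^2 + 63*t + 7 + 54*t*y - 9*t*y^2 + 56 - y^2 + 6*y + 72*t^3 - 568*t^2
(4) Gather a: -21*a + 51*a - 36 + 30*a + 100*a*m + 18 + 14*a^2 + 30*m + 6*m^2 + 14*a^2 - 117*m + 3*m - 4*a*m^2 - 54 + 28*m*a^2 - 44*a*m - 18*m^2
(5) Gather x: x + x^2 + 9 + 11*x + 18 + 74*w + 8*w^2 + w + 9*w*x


(1) = 2*b^3 - 62*b - 12*m^3 + m^2*(22*b - 18) + m*(-12*b^2 + 14*b + 54) + 60
(2) = 132*c^2 - 110*c - 132
(3) = 72*t^3 + t^2*(-63*y - 55) + t*(-9*y^2 + 56*y - 7) - y^2 + 7*y
(4) = a^2*(28*m + 28) + a*(-4*m^2 + 56*m + 60) - 12*m^2 - 84*m - 72
(5) = 8*w^2 + 75*w + x^2 + x*(9*w + 12) + 27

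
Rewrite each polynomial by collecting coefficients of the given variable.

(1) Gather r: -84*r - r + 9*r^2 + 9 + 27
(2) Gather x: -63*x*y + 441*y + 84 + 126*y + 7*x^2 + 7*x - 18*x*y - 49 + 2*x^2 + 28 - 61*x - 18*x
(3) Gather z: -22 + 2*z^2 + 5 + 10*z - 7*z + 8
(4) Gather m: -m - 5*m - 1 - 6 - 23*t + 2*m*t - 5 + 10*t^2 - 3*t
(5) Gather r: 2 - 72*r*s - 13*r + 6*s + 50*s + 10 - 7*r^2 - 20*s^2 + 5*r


(1) = 9*r^2 - 85*r + 36
(2) = 9*x^2 + x*(-81*y - 72) + 567*y + 63
(3) = 2*z^2 + 3*z - 9
(4) = m*(2*t - 6) + 10*t^2 - 26*t - 12
(5) = -7*r^2 + r*(-72*s - 8) - 20*s^2 + 56*s + 12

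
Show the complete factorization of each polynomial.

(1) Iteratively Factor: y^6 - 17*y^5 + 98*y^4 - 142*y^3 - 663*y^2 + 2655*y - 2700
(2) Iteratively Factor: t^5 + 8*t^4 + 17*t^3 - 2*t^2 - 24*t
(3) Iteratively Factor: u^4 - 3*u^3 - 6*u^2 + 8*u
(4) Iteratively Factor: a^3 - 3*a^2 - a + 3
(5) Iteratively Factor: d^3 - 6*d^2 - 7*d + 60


(1) = (y - 4)*(y^5 - 13*y^4 + 46*y^3 + 42*y^2 - 495*y + 675) = (y - 5)*(y - 4)*(y^4 - 8*y^3 + 6*y^2 + 72*y - 135) = (y - 5)^2*(y - 4)*(y^3 - 3*y^2 - 9*y + 27) = (y - 5)^2*(y - 4)*(y - 3)*(y^2 - 9) = (y - 5)^2*(y - 4)*(y - 3)^2*(y + 3)
(2) = (t)*(t^4 + 8*t^3 + 17*t^2 - 2*t - 24) = t*(t - 1)*(t^3 + 9*t^2 + 26*t + 24) = t*(t - 1)*(t + 3)*(t^2 + 6*t + 8) = t*(t - 1)*(t + 2)*(t + 3)*(t + 4)
(3) = (u)*(u^3 - 3*u^2 - 6*u + 8) = u*(u - 4)*(u^2 + u - 2) = u*(u - 4)*(u + 2)*(u - 1)
(4) = (a - 1)*(a^2 - 2*a - 3) = (a - 1)*(a + 1)*(a - 3)
(5) = (d - 5)*(d^2 - d - 12) = (d - 5)*(d + 3)*(d - 4)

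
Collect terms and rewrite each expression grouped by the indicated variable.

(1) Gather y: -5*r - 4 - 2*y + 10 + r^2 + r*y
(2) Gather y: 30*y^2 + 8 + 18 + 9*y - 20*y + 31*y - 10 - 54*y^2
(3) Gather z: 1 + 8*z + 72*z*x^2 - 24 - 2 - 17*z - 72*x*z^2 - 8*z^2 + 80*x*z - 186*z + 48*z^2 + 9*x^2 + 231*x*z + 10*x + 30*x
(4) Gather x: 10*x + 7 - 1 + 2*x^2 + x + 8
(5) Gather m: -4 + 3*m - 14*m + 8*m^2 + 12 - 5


(1) = r^2 - 5*r + y*(r - 2) + 6
(2) = -24*y^2 + 20*y + 16
(3) = 9*x^2 + 40*x + z^2*(40 - 72*x) + z*(72*x^2 + 311*x - 195) - 25
(4) = 2*x^2 + 11*x + 14
(5) = 8*m^2 - 11*m + 3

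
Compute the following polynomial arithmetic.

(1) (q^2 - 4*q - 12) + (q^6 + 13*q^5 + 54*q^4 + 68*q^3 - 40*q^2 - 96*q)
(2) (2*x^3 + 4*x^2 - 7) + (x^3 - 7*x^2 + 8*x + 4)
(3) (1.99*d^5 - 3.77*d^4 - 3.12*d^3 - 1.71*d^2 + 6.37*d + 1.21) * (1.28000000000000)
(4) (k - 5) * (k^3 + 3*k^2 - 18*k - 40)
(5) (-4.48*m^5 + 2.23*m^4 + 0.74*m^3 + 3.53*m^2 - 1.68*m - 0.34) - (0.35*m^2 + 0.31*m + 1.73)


(1) = q^6 + 13*q^5 + 54*q^4 + 68*q^3 - 39*q^2 - 100*q - 12
(2) = 3*x^3 - 3*x^2 + 8*x - 3
(3) = 2.5472*d^5 - 4.8256*d^4 - 3.9936*d^3 - 2.1888*d^2 + 8.1536*d + 1.5488
(4) = k^4 - 2*k^3 - 33*k^2 + 50*k + 200
(5) = -4.48*m^5 + 2.23*m^4 + 0.74*m^3 + 3.18*m^2 - 1.99*m - 2.07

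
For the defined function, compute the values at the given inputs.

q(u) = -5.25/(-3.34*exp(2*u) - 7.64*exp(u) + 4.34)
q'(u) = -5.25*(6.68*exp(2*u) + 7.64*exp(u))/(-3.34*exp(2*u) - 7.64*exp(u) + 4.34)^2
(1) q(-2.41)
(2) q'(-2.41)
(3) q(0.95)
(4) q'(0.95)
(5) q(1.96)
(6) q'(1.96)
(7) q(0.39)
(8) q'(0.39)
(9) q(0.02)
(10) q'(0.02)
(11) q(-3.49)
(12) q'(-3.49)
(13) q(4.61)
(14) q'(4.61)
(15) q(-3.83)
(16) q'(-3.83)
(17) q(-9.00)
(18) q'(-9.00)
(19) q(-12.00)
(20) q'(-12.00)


(1) = -1.45
(2) = -0.30
(3) = 0.14
(4) = -0.24
(5) = 0.02
(6) = -0.04
(7) = 0.37
(8) = -0.67
(9) = 0.76
(10) = -1.61
(11) = -1.28
(12) = -0.07
(13) = 0.00
(14) = -0.00
(15) = -1.26
(16) = -0.05
(17) = -1.21
(18) = -0.00
(19) = -1.21
(20) = -0.00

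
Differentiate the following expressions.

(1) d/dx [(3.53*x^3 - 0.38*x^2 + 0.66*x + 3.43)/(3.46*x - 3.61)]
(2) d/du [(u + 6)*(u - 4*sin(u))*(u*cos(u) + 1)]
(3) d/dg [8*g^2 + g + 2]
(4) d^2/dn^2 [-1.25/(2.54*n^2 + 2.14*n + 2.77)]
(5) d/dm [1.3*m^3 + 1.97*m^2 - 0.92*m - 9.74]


(1) = (24.4276*x^3 - 39.5447*x^2 + 2.7436*x - 14.2504)/(11.9716*x^2 - 24.9812*x + 13.0321)
(2) = -(u + 6)*(u - 4*sin(u))*(u*sin(u) - cos(u)) - (u + 6)*(u*cos(u) + 1)*(4*cos(u) - 1) + (u - 4*sin(u))*(u*cos(u) + 1)
(3) = 16*g + 1
(4) = (16.129*n^2 + 13.589*n - 1.25*(5.08*n + 2.14)*(10.16*n + 4.28) + 17.5895)/(2.54*n^2 + 2.14*n + 2.77)^3
(5) = 3.9*m^2 + 3.94*m - 0.92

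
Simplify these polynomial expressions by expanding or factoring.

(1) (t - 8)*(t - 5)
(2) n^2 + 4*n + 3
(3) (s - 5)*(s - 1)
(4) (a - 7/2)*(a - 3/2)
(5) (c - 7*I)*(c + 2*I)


(1) = t^2 - 13*t + 40
(2) = (n + 1)*(n + 3)
(3) = s^2 - 6*s + 5
(4) = a^2 - 5*a + 21/4
(5) = c^2 - 5*I*c + 14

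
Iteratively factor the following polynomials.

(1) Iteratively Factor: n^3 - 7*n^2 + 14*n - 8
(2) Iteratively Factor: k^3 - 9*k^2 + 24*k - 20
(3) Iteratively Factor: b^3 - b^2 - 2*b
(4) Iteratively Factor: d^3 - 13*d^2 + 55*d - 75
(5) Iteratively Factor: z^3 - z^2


(1) = (n - 2)*(n^2 - 5*n + 4) = (n - 2)*(n - 1)*(n - 4)
(2) = (k - 2)*(k^2 - 7*k + 10) = (k - 5)*(k - 2)*(k - 2)
(3) = (b - 2)*(b^2 + b) = b*(b - 2)*(b + 1)
(4) = (d - 5)*(d^2 - 8*d + 15) = (d - 5)^2*(d - 3)
(5) = (z - 1)*(z^2) = z*(z - 1)*(z)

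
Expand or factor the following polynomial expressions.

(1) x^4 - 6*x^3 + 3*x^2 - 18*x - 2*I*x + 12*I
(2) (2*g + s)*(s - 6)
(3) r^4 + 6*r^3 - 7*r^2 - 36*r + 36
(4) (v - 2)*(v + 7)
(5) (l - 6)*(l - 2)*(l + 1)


(1) = (x - 6)*(x - I)^2*(x + 2*I)
(2) = 2*g*s - 12*g + s^2 - 6*s
(3) = (r - 2)*(r - 1)*(r + 3)*(r + 6)
(4) = v^2 + 5*v - 14
(5) = l^3 - 7*l^2 + 4*l + 12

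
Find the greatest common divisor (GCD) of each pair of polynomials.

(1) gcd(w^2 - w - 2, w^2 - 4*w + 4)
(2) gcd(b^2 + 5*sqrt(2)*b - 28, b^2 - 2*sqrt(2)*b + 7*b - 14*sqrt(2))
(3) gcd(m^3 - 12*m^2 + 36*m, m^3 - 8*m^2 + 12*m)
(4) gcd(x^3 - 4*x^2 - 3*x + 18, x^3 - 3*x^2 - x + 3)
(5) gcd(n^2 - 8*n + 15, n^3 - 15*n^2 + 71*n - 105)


(1) = w - 2
(2) = gcd((b - 2*sqrt(2))*(b + 7*sqrt(2)), (b + 7)*(b - 2*sqrt(2))) = b - 2*sqrt(2)
(3) = gcd(m*(m - 6)^2, m*(m - 6)*(m - 2)) = m^2 - 6*m
(4) = x - 3
(5) = n^2 - 8*n + 15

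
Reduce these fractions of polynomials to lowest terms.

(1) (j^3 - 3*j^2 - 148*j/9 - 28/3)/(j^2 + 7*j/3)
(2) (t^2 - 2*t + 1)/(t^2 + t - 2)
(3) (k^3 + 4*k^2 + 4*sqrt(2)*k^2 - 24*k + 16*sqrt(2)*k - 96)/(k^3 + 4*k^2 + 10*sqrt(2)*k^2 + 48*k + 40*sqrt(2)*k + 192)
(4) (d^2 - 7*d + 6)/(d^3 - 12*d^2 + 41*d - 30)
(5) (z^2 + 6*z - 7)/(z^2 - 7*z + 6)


(1) = (3*j^2 - 16*j - 12)/(3*j)
(2) = (t - 1)/(t + 2)
(3) = (k - 2*sqrt(2))/(k + 4*sqrt(2))
(4) = 1/(d - 5)
(5) = (z + 7)/(z - 6)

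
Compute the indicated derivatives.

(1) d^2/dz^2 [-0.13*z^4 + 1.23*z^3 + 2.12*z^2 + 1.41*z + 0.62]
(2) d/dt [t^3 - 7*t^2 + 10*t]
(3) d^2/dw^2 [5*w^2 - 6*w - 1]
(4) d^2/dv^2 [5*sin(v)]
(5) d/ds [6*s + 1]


(1) = -1.56*z^2 + 7.38*z + 4.24
(2) = 3*t^2 - 14*t + 10
(3) = 10
(4) = -5*sin(v)
(5) = 6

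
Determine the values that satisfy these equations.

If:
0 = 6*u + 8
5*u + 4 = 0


Then:
No Solution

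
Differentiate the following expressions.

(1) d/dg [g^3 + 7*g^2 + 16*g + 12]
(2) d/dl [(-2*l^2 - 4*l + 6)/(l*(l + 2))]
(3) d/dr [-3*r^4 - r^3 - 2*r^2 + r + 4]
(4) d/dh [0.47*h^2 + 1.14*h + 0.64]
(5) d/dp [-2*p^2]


(1) = 3*g^2 + 14*g + 16
(2) = 12*(-l - 1)/(l^2*(l^2 + 4*l + 4))
(3) = -12*r^3 - 3*r^2 - 4*r + 1
(4) = 0.94*h + 1.14
(5) = -4*p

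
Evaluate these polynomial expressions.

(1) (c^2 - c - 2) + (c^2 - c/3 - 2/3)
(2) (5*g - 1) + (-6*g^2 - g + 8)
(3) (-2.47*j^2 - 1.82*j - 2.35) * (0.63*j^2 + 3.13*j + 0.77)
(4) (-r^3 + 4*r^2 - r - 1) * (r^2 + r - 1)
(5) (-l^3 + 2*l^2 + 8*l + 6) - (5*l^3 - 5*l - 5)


(1) = 2*c^2 - 4*c/3 - 8/3
(2) = -6*g^2 + 4*g + 7
(3) = -1.5561*j^4 - 8.8777*j^3 - 9.079*j^2 - 8.7569*j - 1.8095
(4) = -r^5 + 3*r^4 + 4*r^3 - 6*r^2 + 1
(5) = -6*l^3 + 2*l^2 + 13*l + 11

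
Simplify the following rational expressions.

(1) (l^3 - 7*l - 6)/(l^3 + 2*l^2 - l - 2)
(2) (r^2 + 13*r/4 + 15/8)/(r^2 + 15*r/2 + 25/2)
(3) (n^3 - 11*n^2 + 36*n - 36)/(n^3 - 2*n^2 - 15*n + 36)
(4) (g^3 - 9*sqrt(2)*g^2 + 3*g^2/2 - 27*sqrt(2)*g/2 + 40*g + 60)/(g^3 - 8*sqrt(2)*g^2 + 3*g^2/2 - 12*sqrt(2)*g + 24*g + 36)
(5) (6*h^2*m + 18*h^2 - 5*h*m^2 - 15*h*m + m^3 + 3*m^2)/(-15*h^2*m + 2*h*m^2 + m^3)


(1) = (l - 3)/(l - 1)
(2) = (4*r + 3)/(4*r + 20)
(3) = (n^2 - 8*n + 12)/(n^2 + n - 12)
(4) = (4*g^2 - 36*sqrt(2)*g + 160)/(4*g^2 - 32*sqrt(2)*g + 96)
(5) = (-2*h*m - 6*h + m^2 + 3*m)/(5*h*m + m^2)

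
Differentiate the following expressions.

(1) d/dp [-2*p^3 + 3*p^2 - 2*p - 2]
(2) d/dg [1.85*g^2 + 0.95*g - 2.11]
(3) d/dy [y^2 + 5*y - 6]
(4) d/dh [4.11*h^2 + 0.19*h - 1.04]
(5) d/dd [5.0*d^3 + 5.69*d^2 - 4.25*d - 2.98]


(1) = -6*p^2 + 6*p - 2
(2) = 3.7*g + 0.95
(3) = 2*y + 5
(4) = 8.22*h + 0.19
(5) = 15.0*d^2 + 11.38*d - 4.25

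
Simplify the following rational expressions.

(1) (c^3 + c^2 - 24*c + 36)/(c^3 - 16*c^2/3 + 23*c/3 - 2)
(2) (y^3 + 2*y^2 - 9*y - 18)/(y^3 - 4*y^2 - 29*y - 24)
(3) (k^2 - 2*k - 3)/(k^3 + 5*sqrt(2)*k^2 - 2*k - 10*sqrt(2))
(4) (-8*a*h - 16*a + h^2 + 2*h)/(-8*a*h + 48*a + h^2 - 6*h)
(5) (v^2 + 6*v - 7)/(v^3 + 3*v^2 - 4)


(1) = (3*c + 18)/(3*c - 1)
(2) = (y^2 - y - 6)/(y^2 - 7*y - 8)
(3) = (k^2 - 2*k - 3)/(k^3 + 5*sqrt(2)*k^2 - 2*k - 10*sqrt(2))
(4) = (h + 2)/(h - 6)
(5) = (v + 7)/(v^2 + 4*v + 4)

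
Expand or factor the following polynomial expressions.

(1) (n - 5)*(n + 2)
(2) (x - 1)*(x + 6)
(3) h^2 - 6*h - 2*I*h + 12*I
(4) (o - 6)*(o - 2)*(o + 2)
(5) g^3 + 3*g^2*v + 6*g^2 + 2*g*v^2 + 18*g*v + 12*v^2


(1) = n^2 - 3*n - 10
(2) = x^2 + 5*x - 6
(3) = (h - 6)*(h - 2*I)
(4) = o^3 - 6*o^2 - 4*o + 24
(5) = (g + 6)*(g + v)*(g + 2*v)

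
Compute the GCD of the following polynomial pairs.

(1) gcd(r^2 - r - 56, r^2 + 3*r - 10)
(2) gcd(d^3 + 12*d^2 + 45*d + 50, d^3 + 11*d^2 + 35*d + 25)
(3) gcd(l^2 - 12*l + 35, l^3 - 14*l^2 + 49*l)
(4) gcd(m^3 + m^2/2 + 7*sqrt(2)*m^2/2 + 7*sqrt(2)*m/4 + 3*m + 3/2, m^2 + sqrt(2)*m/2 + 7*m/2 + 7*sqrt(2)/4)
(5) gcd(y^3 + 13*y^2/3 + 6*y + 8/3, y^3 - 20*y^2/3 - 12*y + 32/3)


(1) = gcd((r - 8)*(r + 7), (r - 2)*(r + 5)) = 1
(2) = gcd((d + 2)*(d + 5)^2, (d + 1)*(d + 5)^2) = d^2 + 10*d + 25
(3) = l - 7
(4) = m + sqrt(2)/2
(5) = gcd((y + 1)*(y + 4/3)*(y + 2), (y - 8)*(y - 2/3)*(y + 2)) = y + 2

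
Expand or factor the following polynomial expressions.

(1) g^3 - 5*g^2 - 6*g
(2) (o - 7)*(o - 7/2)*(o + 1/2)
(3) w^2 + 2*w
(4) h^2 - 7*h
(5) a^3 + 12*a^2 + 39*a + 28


(1) = g*(g - 6)*(g + 1)
(2) = o^3 - 10*o^2 + 77*o/4 + 49/4
(3) = w*(w + 2)
(4) = h*(h - 7)
(5) = (a + 1)*(a + 4)*(a + 7)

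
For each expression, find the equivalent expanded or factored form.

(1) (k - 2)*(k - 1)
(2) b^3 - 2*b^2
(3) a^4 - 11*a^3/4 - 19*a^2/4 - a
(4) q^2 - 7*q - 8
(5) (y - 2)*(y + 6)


(1) = k^2 - 3*k + 2
(2) = b^2*(b - 2)
(3) = a*(a - 4)*(a + 1/4)*(a + 1)
(4) = (q - 8)*(q + 1)
(5) = y^2 + 4*y - 12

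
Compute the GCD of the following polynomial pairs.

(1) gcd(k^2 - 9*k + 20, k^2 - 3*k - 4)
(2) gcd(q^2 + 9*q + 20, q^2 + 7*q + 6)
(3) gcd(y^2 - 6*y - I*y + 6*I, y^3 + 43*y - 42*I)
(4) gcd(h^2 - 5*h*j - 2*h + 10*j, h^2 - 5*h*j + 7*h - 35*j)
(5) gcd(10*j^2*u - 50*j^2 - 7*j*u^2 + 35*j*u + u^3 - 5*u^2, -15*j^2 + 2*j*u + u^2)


(1) = gcd((k - 5)*(k - 4), (k - 4)*(k + 1)) = k - 4
(2) = 1
(3) = y - I
(4) = gcd((h - 2)*(h - 5*j), (h + 7)*(h - 5*j)) = h - 5*j
(5) = gcd((-5*j + u)*(-2*j + u)*(u - 5), (-3*j + u)*(5*j + u)) = 1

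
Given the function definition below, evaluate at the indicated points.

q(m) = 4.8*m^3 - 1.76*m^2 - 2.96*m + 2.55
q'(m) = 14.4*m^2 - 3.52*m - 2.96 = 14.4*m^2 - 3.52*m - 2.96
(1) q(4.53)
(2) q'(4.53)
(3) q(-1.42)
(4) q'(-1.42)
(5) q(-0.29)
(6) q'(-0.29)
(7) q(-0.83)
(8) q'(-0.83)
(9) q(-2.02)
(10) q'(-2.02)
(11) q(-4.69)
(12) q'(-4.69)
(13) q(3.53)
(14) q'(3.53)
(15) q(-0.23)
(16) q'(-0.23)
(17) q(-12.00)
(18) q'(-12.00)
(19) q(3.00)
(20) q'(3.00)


(1) = 399.23
(2) = 276.60
(3) = -10.54
(4) = 31.07
(5) = 3.14
(6) = -0.73
(7) = 1.05
(8) = 9.88
(9) = -38.22
(10) = 62.91
(11) = -517.46
(12) = 330.29
(13) = 181.31
(14) = 164.05
(15) = 3.08
(16) = -1.39
(17) = -8509.77
(18) = 2112.88
(19) = 107.43
(20) = 116.08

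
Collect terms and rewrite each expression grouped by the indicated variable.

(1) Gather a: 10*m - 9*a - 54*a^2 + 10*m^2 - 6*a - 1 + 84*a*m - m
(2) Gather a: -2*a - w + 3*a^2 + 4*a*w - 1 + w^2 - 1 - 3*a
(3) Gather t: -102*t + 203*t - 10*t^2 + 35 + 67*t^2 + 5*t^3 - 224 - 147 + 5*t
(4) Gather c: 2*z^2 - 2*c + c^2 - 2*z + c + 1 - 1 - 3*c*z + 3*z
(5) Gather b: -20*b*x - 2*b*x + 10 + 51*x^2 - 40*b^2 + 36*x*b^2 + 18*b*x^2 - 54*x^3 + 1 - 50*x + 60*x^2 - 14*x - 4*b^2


(1) = -54*a^2 + a*(84*m - 15) + 10*m^2 + 9*m - 1
(2) = 3*a^2 + a*(4*w - 5) + w^2 - w - 2
(3) = 5*t^3 + 57*t^2 + 106*t - 336
(4) = c^2 + c*(-3*z - 1) + 2*z^2 + z
(5) = b^2*(36*x - 44) + b*(18*x^2 - 22*x) - 54*x^3 + 111*x^2 - 64*x + 11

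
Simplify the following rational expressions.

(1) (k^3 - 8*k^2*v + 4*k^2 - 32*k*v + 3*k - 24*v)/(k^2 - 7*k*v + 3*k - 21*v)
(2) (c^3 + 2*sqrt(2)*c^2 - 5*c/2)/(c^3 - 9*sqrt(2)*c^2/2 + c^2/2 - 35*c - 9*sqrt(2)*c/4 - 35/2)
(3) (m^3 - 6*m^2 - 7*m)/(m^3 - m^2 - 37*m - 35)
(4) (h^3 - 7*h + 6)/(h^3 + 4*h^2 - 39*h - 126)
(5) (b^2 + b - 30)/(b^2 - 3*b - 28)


(1) = (-k^2 + 8*k*v - k + 8*v)/(-k + 7*v)
(2) = (8*c^2 - 4*sqrt(2)*c)/(8*c^2 + c*(4 - 56*sqrt(2)) - 28*sqrt(2))
(3) = m/(m + 5)
(4) = (h^2 - 3*h + 2)/(h^2 + h - 42)
(5) = (b^2 + b - 30)/(b^2 - 3*b - 28)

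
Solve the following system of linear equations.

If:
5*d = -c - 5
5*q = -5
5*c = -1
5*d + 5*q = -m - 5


Then:
c = -1/5
d = -24/25
m = 24/5
q = -1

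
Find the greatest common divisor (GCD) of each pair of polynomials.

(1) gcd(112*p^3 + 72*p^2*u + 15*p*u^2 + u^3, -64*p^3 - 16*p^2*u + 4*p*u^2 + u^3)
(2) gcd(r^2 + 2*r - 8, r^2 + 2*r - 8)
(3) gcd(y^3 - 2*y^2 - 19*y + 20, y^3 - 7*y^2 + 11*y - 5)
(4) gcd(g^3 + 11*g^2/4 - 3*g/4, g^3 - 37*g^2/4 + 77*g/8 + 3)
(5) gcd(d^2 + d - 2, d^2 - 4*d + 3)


(1) = gcd((4*p + u)^2*(7*p + u), (-4*p + u)*(4*p + u)^2) = 16*p^2 + 8*p*u + u^2
(2) = gcd((r - 2)*(r + 4), (r - 2)*(r + 4)) = r^2 + 2*r - 8
(3) = gcd((y - 5)*(y - 1)*(y + 4), (y - 5)*(y - 1)^2) = y^2 - 6*y + 5
(4) = 1
(5) = gcd((d - 1)*(d + 2), (d - 3)*(d - 1)) = d - 1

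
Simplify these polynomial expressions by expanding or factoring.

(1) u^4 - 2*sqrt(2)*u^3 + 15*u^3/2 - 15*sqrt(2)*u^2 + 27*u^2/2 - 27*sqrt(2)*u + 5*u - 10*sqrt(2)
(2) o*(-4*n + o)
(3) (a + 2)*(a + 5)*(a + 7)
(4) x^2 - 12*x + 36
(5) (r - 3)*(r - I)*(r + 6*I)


(1) = (u + 5)*(u - 2*sqrt(2))*(sqrt(2)*u/2 + sqrt(2))*(sqrt(2)*u + sqrt(2)/2)
(2) = -4*n*o + o^2
(3) = a^3 + 14*a^2 + 59*a + 70
(4) = (x - 6)^2
(5) = r^3 - 3*r^2 + 5*I*r^2 + 6*r - 15*I*r - 18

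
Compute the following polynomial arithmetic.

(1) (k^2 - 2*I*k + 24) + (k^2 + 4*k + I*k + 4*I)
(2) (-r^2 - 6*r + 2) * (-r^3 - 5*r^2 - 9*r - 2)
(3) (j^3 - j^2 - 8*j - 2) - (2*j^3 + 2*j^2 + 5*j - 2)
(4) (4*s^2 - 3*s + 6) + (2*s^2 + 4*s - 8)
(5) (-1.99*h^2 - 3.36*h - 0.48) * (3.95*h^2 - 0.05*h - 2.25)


(1) = 2*k^2 + 4*k - I*k + 24 + 4*I
(2) = r^5 + 11*r^4 + 37*r^3 + 46*r^2 - 6*r - 4
(3) = -j^3 - 3*j^2 - 13*j
(4) = 6*s^2 + s - 2
(5) = -7.8605*h^4 - 13.1725*h^3 + 2.7495*h^2 + 7.584*h + 1.08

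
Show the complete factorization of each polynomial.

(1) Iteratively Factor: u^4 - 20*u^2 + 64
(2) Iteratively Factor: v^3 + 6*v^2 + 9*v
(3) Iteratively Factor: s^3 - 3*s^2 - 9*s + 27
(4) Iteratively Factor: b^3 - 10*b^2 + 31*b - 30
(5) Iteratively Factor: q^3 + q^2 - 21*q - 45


(1) = (u + 4)*(u^3 - 4*u^2 - 4*u + 16) = (u - 4)*(u + 4)*(u^2 - 4) = (u - 4)*(u + 2)*(u + 4)*(u - 2)
(2) = (v + 3)*(v^2 + 3*v) = (v + 3)^2*(v)
(3) = (s - 3)*(s^2 - 9) = (s - 3)*(s + 3)*(s - 3)
(4) = (b - 5)*(b^2 - 5*b + 6) = (b - 5)*(b - 2)*(b - 3)
(5) = (q + 3)*(q^2 - 2*q - 15) = (q - 5)*(q + 3)*(q + 3)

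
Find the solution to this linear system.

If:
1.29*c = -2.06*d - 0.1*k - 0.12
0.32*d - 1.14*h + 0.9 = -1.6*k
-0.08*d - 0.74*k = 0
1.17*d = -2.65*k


Then:
c = -0.09
d = 0.00
h = 0.79
k = 0.00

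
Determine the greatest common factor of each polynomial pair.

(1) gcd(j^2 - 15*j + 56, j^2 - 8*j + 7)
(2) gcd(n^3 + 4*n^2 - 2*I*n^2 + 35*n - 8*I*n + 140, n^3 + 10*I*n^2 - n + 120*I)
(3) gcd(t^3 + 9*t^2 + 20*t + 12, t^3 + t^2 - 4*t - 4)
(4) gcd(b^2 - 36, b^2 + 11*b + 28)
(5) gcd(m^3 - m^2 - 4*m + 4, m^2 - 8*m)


(1) = gcd((j - 8)*(j - 7), (j - 7)*(j - 1)) = j - 7
(2) = n + 5*I
(3) = t^2 + 3*t + 2
(4) = 1
(5) = gcd((m - 2)*(m - 1)*(m + 2), m*(m - 8)) = 1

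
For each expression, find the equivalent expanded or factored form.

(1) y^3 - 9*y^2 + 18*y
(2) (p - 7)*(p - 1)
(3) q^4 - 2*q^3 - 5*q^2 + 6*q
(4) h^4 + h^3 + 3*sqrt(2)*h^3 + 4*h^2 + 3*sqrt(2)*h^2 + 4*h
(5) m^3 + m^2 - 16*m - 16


(1) = y*(y - 6)*(y - 3)
(2) = p^2 - 8*p + 7
(3) = q*(q - 3)*(q - 1)*(q + 2)
(4) = h*(h + 1)*(h + sqrt(2))*(h + 2*sqrt(2))
(5) = (m - 4)*(m + 1)*(m + 4)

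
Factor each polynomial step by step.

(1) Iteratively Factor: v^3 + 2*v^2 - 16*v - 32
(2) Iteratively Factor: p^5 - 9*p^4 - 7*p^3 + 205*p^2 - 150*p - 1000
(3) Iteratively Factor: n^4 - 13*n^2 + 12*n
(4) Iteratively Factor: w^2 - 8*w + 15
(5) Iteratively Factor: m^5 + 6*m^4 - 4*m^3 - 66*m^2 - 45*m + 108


(1) = (v + 2)*(v^2 - 16) = (v - 4)*(v + 2)*(v + 4)
(2) = (p + 4)*(p^4 - 13*p^3 + 45*p^2 + 25*p - 250) = (p - 5)*(p + 4)*(p^3 - 8*p^2 + 5*p + 50) = (p - 5)*(p + 2)*(p + 4)*(p^2 - 10*p + 25) = (p - 5)^2*(p + 2)*(p + 4)*(p - 5)
(3) = (n - 3)*(n^3 + 3*n^2 - 4*n) = n*(n - 3)*(n^2 + 3*n - 4) = n*(n - 3)*(n + 4)*(n - 1)
(4) = (w - 3)*(w - 5)
(5) = (m - 3)*(m^4 + 9*m^3 + 23*m^2 + 3*m - 36) = (m - 3)*(m + 3)*(m^3 + 6*m^2 + 5*m - 12) = (m - 3)*(m + 3)*(m + 4)*(m^2 + 2*m - 3) = (m - 3)*(m + 3)^2*(m + 4)*(m - 1)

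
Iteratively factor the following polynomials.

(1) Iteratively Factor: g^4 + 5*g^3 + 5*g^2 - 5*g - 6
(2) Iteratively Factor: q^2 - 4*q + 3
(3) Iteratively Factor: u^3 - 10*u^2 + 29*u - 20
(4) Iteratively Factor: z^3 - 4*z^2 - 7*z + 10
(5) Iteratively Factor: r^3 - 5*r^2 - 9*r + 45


(1) = (g + 2)*(g^3 + 3*g^2 - g - 3) = (g + 1)*(g + 2)*(g^2 + 2*g - 3) = (g + 1)*(g + 2)*(g + 3)*(g - 1)
(2) = (q - 3)*(q - 1)
(3) = (u - 4)*(u^2 - 6*u + 5) = (u - 5)*(u - 4)*(u - 1)
(4) = (z - 1)*(z^2 - 3*z - 10) = (z - 5)*(z - 1)*(z + 2)
(5) = (r - 5)*(r^2 - 9) = (r - 5)*(r + 3)*(r - 3)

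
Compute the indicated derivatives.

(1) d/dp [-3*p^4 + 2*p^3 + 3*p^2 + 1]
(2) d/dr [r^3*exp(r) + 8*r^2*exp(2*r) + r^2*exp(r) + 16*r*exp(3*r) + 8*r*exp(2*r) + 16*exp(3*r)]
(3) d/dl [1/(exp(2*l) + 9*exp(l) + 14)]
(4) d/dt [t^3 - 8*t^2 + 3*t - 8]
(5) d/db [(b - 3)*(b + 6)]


(1) = 6*p*(-2*p^2 + p + 1)
(2) = (r^3 + 16*r^2*exp(r) + 4*r^2 + 48*r*exp(2*r) + 32*r*exp(r) + 2*r + 64*exp(2*r) + 8*exp(r))*exp(r)
(3) = (-2*exp(l) - 9)*exp(l)/(exp(2*l) + 9*exp(l) + 14)^2
(4) = 3*t^2 - 16*t + 3
(5) = 2*b + 3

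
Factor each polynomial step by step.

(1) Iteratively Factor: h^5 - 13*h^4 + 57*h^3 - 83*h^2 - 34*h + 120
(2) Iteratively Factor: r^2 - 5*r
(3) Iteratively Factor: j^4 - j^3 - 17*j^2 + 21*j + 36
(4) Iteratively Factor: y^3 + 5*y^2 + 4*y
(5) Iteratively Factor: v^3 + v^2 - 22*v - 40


(1) = (h - 4)*(h^4 - 9*h^3 + 21*h^2 + h - 30) = (h - 4)*(h + 1)*(h^3 - 10*h^2 + 31*h - 30) = (h - 4)*(h - 2)*(h + 1)*(h^2 - 8*h + 15) = (h - 5)*(h - 4)*(h - 2)*(h + 1)*(h - 3)
(2) = (r - 5)*(r)
(3) = (j - 3)*(j^3 + 2*j^2 - 11*j - 12) = (j - 3)^2*(j^2 + 5*j + 4) = (j - 3)^2*(j + 1)*(j + 4)
(4) = (y + 1)*(y^2 + 4*y) = (y + 1)*(y + 4)*(y)
(5) = (v + 4)*(v^2 - 3*v - 10) = (v - 5)*(v + 4)*(v + 2)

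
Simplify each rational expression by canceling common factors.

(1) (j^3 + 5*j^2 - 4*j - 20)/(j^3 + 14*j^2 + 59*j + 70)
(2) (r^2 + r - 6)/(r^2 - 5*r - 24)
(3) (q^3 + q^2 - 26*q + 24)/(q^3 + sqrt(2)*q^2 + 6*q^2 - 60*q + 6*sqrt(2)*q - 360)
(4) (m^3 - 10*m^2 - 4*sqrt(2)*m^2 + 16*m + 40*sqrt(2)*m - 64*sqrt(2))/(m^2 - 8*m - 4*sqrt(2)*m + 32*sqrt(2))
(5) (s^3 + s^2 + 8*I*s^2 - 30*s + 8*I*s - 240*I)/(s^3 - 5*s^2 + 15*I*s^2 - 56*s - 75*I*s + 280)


(1) = (j - 2)/(j + 7)
(2) = (r - 2)/(r - 8)
(3) = (q^2 - 5*q + 4)/(q^2 + sqrt(2)*q - 60)
(4) = m - 2
(5) = (s + 6)/(s + 7*I)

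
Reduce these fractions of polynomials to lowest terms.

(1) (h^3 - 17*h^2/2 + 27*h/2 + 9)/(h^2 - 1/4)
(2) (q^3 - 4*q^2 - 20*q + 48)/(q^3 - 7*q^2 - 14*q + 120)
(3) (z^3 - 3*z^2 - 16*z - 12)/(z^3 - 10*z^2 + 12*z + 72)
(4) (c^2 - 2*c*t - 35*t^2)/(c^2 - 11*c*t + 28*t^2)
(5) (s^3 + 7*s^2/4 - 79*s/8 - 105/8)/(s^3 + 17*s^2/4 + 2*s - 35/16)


(1) = (2*h^2 - 18*h + 36)/(2*h - 1)
(2) = (q - 2)/(q - 5)
(3) = (z + 1)/(z - 6)
(4) = (-c - 5*t)/(-c + 4*t)
(5) = (2*s - 6)/(2*s - 1)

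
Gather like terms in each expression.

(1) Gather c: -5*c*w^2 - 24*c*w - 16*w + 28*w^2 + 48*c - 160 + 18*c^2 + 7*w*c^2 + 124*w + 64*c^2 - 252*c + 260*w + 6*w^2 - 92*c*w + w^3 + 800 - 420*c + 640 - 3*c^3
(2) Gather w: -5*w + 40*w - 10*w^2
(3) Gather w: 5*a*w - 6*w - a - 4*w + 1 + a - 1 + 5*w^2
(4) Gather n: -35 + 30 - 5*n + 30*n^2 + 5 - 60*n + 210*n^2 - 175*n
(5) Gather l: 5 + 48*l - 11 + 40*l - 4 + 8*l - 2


(1) = -3*c^3 + c^2*(7*w + 82) + c*(-5*w^2 - 116*w - 624) + w^3 + 34*w^2 + 368*w + 1280
(2) = -10*w^2 + 35*w
(3) = 5*w^2 + w*(5*a - 10)
(4) = 240*n^2 - 240*n
(5) = 96*l - 12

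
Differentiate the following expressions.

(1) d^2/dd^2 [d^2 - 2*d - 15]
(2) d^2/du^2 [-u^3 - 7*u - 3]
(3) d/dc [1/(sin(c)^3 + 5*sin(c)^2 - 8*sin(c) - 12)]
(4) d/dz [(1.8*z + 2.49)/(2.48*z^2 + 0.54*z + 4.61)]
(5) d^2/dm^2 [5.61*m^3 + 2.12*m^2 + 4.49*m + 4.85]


(1) = 2
(2) = -6*u
(3) = (-3*sin(c)^2 - 10*sin(c) + 8)*cos(c)/(sin(c)^3 + 5*sin(c)^2 - 8*sin(c) - 12)^2
(4) = (-4.464*z^2 - 12.3504*z + 6.9534)/(6.1504*z^4 + 2.6784*z^3 + 23.1572*z^2 + 4.9788*z + 21.2521)
(5) = 33.66*m + 4.24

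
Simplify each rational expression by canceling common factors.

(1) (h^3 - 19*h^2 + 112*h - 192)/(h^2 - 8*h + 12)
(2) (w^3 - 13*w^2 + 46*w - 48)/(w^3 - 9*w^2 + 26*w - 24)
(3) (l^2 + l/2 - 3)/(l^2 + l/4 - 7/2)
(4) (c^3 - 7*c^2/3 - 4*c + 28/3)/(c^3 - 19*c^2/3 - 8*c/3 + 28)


(1) = (h^3 - 19*h^2 + 112*h - 192)/(h^2 - 8*h + 12)
(2) = (w - 8)/(w - 4)
(3) = (4*l - 6)/(4*l - 7)
(4) = (c - 2)/(c - 6)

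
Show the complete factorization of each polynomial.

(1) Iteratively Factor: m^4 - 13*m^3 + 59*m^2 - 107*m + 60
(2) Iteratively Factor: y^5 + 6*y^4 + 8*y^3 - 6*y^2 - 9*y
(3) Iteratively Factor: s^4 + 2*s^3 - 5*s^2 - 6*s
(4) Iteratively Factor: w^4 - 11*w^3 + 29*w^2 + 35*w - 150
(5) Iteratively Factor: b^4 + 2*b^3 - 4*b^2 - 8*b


(1) = (m - 1)*(m^3 - 12*m^2 + 47*m - 60) = (m - 3)*(m - 1)*(m^2 - 9*m + 20) = (m - 4)*(m - 3)*(m - 1)*(m - 5)
(2) = (y + 3)*(y^4 + 3*y^3 - y^2 - 3*y) = (y - 1)*(y + 3)*(y^3 + 4*y^2 + 3*y) = y*(y - 1)*(y + 3)*(y^2 + 4*y + 3) = y*(y - 1)*(y + 3)^2*(y + 1)
(3) = (s)*(s^3 + 2*s^2 - 5*s - 6) = s*(s + 3)*(s^2 - s - 2) = s*(s + 1)*(s + 3)*(s - 2)
(4) = (w - 5)*(w^3 - 6*w^2 - w + 30) = (w - 5)*(w - 3)*(w^2 - 3*w - 10) = (w - 5)*(w - 3)*(w + 2)*(w - 5)
(5) = (b + 2)*(b^3 - 4*b) = (b + 2)^2*(b^2 - 2*b) = (b - 2)*(b + 2)^2*(b)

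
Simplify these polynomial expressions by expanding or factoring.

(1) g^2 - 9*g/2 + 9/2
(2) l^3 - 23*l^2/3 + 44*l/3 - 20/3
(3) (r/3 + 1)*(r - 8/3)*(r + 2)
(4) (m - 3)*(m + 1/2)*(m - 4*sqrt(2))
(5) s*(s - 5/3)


(1) = (g - 3)*(g - 3/2)
(2) = (l - 5)*(l - 2)*(l - 2/3)
(3) = r^3/3 + 7*r^2/9 - 22*r/9 - 16/3
(4) = m^3 - 4*sqrt(2)*m^2 - 5*m^2/2 - 3*m/2 + 10*sqrt(2)*m + 6*sqrt(2)
(5) = s^2 - 5*s/3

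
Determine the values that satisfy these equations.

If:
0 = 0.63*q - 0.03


Then:
q = 0.05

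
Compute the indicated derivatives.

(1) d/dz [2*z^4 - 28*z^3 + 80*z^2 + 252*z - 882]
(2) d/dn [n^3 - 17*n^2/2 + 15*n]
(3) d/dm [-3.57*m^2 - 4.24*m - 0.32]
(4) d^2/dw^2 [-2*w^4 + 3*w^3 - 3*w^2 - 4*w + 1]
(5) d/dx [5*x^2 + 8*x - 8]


(1) = 8*z^3 - 84*z^2 + 160*z + 252
(2) = 3*n^2 - 17*n + 15
(3) = -7.14*m - 4.24
(4) = -24*w^2 + 18*w - 6
(5) = 10*x + 8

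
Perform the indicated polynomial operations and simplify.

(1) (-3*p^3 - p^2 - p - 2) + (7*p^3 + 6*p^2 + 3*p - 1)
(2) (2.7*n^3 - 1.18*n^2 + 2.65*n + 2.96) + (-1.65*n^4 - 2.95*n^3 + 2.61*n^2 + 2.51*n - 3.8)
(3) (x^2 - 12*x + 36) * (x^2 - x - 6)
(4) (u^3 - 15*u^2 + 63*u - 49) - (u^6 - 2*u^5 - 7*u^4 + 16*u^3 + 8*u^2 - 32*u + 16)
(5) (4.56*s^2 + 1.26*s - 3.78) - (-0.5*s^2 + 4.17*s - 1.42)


(1) = 4*p^3 + 5*p^2 + 2*p - 3
(2) = -1.65*n^4 - 0.25*n^3 + 1.43*n^2 + 5.16*n - 0.84
(3) = x^4 - 13*x^3 + 42*x^2 + 36*x - 216
(4) = -u^6 + 2*u^5 + 7*u^4 - 15*u^3 - 23*u^2 + 95*u - 65
(5) = 5.06*s^2 - 2.91*s - 2.36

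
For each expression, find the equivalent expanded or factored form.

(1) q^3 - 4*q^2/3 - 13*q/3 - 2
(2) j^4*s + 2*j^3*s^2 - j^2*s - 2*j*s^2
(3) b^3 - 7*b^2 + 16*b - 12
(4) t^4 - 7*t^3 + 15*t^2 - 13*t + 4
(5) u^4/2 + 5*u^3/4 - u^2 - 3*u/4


(1) = (q - 3)*(q + 2/3)*(q + 1)
(2) = j*(j - 1)*(j + 2*s)*(j*s + s)
(3) = (b - 3)*(b - 2)^2
(4) = (t - 4)*(t - 1)^3
(5) = u*(u/2 + 1/4)*(u - 1)*(u + 3)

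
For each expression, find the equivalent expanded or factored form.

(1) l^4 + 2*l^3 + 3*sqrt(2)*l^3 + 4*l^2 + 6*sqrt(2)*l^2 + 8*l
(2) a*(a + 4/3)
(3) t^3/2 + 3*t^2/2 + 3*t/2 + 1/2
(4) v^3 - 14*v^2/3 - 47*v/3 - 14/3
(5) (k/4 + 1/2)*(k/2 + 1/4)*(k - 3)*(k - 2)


(1) = l*(l + 2)*(l + sqrt(2))*(l + 2*sqrt(2))
(2) = a^2 + 4*a/3
(3) = (t/2 + 1/2)*(t + 1)^2
(4) = (v - 7)*(v + 1/3)*(v + 2)
(5) = k^4/8 - 5*k^3/16 - 11*k^2/16 + 5*k/4 + 3/4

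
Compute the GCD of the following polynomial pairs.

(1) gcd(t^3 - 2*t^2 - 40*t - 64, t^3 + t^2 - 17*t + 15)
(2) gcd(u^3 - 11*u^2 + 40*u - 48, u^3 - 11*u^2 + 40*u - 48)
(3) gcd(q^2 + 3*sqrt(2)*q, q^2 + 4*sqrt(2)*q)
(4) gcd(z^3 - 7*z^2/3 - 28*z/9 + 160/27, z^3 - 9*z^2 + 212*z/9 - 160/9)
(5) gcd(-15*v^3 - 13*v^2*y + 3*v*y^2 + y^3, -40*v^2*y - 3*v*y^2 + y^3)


(1) = 1
(2) = u^3 - 11*u^2 + 40*u - 48
(3) = gcd(q*(q + 3*sqrt(2)), q*(q + 4*sqrt(2))) = q
(4) = z^2 - 4*z + 32/9
(5) = gcd((-3*v + y)*(v + y)*(5*v + y), y*(-8*v + y)*(5*v + y)) = 5*v + y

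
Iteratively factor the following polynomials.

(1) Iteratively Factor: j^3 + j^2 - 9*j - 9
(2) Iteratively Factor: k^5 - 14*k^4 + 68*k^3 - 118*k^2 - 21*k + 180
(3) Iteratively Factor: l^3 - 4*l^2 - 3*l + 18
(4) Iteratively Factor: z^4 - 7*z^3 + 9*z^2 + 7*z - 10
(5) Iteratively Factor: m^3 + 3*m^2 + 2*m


(1) = (j + 1)*(j^2 - 9) = (j + 1)*(j + 3)*(j - 3)
(2) = (k - 3)*(k^4 - 11*k^3 + 35*k^2 - 13*k - 60) = (k - 3)^2*(k^3 - 8*k^2 + 11*k + 20) = (k - 5)*(k - 3)^2*(k^2 - 3*k - 4) = (k - 5)*(k - 3)^2*(k + 1)*(k - 4)
(3) = (l + 2)*(l^2 - 6*l + 9) = (l - 3)*(l + 2)*(l - 3)
(4) = (z - 2)*(z^3 - 5*z^2 - z + 5) = (z - 5)*(z - 2)*(z^2 - 1) = (z - 5)*(z - 2)*(z + 1)*(z - 1)
(5) = (m + 1)*(m^2 + 2*m) = (m + 1)*(m + 2)*(m)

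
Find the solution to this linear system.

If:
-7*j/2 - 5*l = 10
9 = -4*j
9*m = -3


Then:
j = -9/4
l = -17/40
m = -1/3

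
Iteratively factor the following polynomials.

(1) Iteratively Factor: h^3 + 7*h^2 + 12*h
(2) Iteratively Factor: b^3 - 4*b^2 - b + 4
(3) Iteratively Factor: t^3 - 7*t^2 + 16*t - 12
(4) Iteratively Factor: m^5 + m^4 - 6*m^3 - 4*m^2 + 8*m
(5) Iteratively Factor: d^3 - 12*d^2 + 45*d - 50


(1) = (h + 4)*(h^2 + 3*h) = h*(h + 4)*(h + 3)
(2) = (b + 1)*(b^2 - 5*b + 4) = (b - 1)*(b + 1)*(b - 4)
(3) = (t - 2)*(t^2 - 5*t + 6) = (t - 2)^2*(t - 3)
(4) = (m + 2)*(m^4 - m^3 - 4*m^2 + 4*m) = (m - 2)*(m + 2)*(m^3 + m^2 - 2*m) = m*(m - 2)*(m + 2)*(m^2 + m - 2) = m*(m - 2)*(m + 2)^2*(m - 1)
(5) = (d - 5)*(d^2 - 7*d + 10) = (d - 5)^2*(d - 2)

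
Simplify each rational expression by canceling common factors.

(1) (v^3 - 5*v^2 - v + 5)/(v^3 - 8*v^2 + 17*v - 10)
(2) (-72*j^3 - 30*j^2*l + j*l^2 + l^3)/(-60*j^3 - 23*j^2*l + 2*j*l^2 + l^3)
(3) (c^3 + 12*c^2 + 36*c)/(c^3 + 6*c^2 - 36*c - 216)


(1) = (v + 1)/(v - 2)
(2) = (6*j - l)/(5*j - l)
(3) = c/(c - 6)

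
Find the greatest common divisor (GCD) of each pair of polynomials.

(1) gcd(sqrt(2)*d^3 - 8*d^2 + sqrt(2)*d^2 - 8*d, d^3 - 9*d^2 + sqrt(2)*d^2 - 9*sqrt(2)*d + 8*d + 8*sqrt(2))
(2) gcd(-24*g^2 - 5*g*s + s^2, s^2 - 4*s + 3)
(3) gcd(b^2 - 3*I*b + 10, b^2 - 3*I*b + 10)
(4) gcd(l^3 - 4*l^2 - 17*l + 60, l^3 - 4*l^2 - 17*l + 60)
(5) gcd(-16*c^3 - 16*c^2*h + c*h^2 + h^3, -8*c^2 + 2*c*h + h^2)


(1) = gcd(d*(d - 4*sqrt(2))*(sqrt(2)*d + sqrt(2)), (d - 8)*(d - 1)*(d + sqrt(2))) = 1
(2) = gcd((-8*g + s)*(3*g + s), (s - 3)*(s - 1)) = 1
(3) = b^2 - 3*I*b + 10
(4) = l^3 - 4*l^2 - 17*l + 60
(5) = gcd((-4*c + h)*(c + h)*(4*c + h), (-2*c + h)*(4*c + h)) = 4*c + h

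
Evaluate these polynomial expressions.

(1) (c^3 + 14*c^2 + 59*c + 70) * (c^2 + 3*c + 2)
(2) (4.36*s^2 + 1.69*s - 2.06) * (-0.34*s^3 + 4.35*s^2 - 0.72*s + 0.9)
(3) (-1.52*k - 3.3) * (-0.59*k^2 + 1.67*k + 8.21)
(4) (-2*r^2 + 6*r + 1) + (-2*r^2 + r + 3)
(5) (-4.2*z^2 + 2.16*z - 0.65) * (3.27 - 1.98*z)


(1) = c^5 + 17*c^4 + 103*c^3 + 275*c^2 + 328*c + 140
(2) = -1.4824*s^5 + 18.3914*s^4 + 4.9127*s^3 - 6.2538*s^2 + 3.0042*s - 1.854
(3) = 0.8968*k^3 - 0.5914*k^2 - 17.9902*k - 27.093
(4) = -4*r^2 + 7*r + 4
(5) = 8.316*z^3 - 18.0108*z^2 + 8.3502*z - 2.1255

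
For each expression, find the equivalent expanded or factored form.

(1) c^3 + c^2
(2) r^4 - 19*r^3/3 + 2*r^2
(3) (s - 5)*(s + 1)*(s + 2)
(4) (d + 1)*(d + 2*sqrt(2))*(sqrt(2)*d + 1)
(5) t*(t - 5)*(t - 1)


(1) = c^2*(c + 1)
(2) = r^2*(r - 6)*(r - 1/3)
(3) = s^3 - 2*s^2 - 13*s - 10
(4) = sqrt(2)*d^3 + sqrt(2)*d^2 + 5*d^2 + 2*sqrt(2)*d + 5*d + 2*sqrt(2)
(5) = t^3 - 6*t^2 + 5*t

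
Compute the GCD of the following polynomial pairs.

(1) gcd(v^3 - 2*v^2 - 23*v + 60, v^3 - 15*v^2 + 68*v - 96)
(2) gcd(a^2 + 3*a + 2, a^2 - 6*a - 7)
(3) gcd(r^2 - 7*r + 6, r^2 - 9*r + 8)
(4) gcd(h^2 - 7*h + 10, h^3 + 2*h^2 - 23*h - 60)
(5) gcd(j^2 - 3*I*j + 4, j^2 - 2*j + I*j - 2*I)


(1) = v^2 - 7*v + 12
(2) = a + 1
(3) = gcd((r - 6)*(r - 1), (r - 8)*(r - 1)) = r - 1
(4) = h - 5
(5) = j + I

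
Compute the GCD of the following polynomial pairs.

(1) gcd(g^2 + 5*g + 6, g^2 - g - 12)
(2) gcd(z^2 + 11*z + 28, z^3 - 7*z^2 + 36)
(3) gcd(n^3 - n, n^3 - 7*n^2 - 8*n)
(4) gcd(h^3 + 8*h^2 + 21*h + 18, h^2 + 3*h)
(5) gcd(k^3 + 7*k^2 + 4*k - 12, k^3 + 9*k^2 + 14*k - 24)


(1) = gcd((g + 2)*(g + 3), (g - 4)*(g + 3)) = g + 3
(2) = gcd((z + 4)*(z + 7), (z - 6)*(z - 3)*(z + 2)) = 1
(3) = gcd(n*(n - 1)*(n + 1), n*(n - 8)*(n + 1)) = n^2 + n
(4) = h + 3
(5) = k^2 + 5*k - 6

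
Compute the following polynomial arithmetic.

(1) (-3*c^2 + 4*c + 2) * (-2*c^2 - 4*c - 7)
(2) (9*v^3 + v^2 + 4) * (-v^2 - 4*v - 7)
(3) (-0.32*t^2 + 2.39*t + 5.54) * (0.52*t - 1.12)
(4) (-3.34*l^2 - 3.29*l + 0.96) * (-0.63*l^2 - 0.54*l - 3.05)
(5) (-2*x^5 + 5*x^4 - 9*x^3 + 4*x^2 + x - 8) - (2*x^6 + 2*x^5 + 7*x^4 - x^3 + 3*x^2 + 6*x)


(1) = 6*c^4 + 4*c^3 + c^2 - 36*c - 14
(2) = -9*v^5 - 37*v^4 - 67*v^3 - 11*v^2 - 16*v - 28
(3) = -0.1664*t^3 + 1.6012*t^2 + 0.204*t - 6.2048
(4) = 2.1042*l^4 + 3.8763*l^3 + 11.3588*l^2 + 9.5161*l - 2.928
(5) = -2*x^6 - 4*x^5 - 2*x^4 - 8*x^3 + x^2 - 5*x - 8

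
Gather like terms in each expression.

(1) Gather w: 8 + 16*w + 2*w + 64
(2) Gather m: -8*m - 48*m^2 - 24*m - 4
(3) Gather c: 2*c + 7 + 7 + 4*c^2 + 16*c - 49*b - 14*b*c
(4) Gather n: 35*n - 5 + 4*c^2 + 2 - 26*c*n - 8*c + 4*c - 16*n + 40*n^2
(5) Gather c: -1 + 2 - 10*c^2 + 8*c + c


(1) = 18*w + 72
(2) = -48*m^2 - 32*m - 4
(3) = -49*b + 4*c^2 + c*(18 - 14*b) + 14
(4) = 4*c^2 - 4*c + 40*n^2 + n*(19 - 26*c) - 3
(5) = -10*c^2 + 9*c + 1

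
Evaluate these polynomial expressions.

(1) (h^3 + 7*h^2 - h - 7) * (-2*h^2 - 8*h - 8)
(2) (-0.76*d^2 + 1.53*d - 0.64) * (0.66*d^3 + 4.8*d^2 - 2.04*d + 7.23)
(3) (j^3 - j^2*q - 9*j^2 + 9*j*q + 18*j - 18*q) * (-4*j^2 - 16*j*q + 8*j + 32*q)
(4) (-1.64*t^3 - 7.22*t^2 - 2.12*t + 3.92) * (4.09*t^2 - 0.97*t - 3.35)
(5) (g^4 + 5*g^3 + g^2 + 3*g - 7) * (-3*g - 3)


(1) = -2*h^5 - 22*h^4 - 62*h^3 - 34*h^2 + 64*h + 56
(2) = -0.5016*d^5 - 2.6382*d^4 + 8.472*d^3 - 11.688*d^2 + 12.3675*d - 4.6272
(3) = -4*j^5 - 12*j^4*q + 44*j^4 + 16*j^3*q^2 + 132*j^3*q - 144*j^3 - 176*j^2*q^2 - 432*j^2*q + 144*j^2 + 576*j*q^2 + 432*j*q - 576*q^2
(4) = -6.7076*t^5 - 27.939*t^4 + 3.8266*t^3 + 42.2762*t^2 + 3.2996*t - 13.132
(5) = -3*g^5 - 18*g^4 - 18*g^3 - 12*g^2 + 12*g + 21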